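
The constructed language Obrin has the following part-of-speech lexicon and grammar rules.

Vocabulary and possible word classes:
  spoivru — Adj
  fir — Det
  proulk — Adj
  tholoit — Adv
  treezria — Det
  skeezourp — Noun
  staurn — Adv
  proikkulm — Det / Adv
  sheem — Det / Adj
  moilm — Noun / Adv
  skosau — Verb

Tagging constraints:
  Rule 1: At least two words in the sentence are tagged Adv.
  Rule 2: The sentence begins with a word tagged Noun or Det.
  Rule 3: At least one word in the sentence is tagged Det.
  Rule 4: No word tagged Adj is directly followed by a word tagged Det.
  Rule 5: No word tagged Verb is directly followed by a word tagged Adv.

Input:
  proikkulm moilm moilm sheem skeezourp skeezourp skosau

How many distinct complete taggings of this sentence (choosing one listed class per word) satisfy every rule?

Candidates per position — 1:proikkulm {Det,Adv}; 2:moilm {Noun,Adv}; 3:moilm {Noun,Adv}; 4:sheem {Det,Adj}; 5:skeezourp {Noun}; 6:skeezourp {Noun}; 7:skosau {Verb}.
There are 16 candidate sequences in total.
The sequences that satisfy every rule: Det Adv Adv Det Noun Noun Verb; Det Adv Adv Adj Noun Noun Verb.
Count = 2.

2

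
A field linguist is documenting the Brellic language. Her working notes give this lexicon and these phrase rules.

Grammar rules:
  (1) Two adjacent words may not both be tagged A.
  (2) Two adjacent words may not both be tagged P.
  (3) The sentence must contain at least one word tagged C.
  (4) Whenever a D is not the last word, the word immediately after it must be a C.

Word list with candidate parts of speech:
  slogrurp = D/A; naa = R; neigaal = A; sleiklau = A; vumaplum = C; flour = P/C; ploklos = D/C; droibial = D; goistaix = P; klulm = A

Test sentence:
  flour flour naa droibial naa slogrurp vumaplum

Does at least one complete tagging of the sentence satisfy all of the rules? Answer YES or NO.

NO

Candidates per position — 1:flour {P,C}; 2:flour {P,C}; 3:naa {R}; 4:droibial {D}; 5:naa {R}; 6:slogrurp {D,A}; 7:vumaplum {C}.
Rule 4 cannot be satisfied by any choice of tags from the lexicon.
So there is no consistent tagging.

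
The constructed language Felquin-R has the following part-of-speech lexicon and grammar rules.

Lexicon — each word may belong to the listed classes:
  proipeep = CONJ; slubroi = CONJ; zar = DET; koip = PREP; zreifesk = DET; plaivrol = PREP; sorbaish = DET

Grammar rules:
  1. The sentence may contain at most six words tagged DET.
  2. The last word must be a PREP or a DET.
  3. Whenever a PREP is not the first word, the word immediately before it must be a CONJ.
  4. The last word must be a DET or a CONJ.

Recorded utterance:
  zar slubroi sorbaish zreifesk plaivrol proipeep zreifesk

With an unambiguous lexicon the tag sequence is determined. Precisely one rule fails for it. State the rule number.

3

Fixed tagging: DET CONJ DET DET PREP CONJ DET.
Checking each rule: R1 ok, R2 ok, R3 fails, R4 ok.
Only rule 3 fails.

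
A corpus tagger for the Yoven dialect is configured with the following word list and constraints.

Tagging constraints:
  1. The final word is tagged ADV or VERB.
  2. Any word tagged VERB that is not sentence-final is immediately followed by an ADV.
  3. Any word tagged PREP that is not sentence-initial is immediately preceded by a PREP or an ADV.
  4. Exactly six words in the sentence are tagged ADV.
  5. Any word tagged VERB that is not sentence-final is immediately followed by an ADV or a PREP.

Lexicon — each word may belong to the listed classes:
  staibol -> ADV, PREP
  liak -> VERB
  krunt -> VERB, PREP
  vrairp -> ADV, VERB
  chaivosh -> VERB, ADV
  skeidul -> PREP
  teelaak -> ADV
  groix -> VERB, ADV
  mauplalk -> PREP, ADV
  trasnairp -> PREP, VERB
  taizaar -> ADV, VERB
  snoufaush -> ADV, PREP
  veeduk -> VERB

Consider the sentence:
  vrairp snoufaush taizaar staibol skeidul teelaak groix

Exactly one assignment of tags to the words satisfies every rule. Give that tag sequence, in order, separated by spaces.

ADV ADV ADV ADV PREP ADV ADV

Candidates per position — 1:vrairp {ADV,VERB}; 2:snoufaush {ADV,PREP}; 3:taizaar {ADV,VERB}; 4:staibol {ADV,PREP}; 5:skeidul {PREP}; 6:teelaak {ADV}; 7:groix {VERB,ADV}.
At position 1, choosing VERB makes rule 4 impossible to satisfy; hence ADV.
At position 2, choosing PREP makes rule 4 impossible to satisfy; hence ADV.
At position 3, choosing VERB makes rule 4 impossible to satisfy; hence ADV.
At position 4, choosing PREP makes rule 4 impossible to satisfy; hence ADV.
At position 7, choosing VERB makes rule 4 impossible to satisfy; hence ADV.
The only consistent sequence is: ADV ADV ADV ADV PREP ADV ADV.
Rule-by-rule: rule 1 satisfied; rule 2 satisfied; rule 3 satisfied; rule 4 satisfied; rule 5 satisfied.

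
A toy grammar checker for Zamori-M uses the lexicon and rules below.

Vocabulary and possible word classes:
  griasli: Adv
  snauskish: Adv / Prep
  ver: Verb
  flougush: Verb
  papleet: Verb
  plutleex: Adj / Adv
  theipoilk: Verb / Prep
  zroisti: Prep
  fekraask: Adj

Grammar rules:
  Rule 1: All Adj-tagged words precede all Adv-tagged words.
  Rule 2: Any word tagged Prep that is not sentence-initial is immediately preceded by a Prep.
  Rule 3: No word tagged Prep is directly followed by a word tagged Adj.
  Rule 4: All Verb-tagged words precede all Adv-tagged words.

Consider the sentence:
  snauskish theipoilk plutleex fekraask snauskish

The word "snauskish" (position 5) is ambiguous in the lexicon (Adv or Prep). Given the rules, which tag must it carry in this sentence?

Adv

Candidates per position — 1:snauskish {Adv,Prep}; 2:theipoilk {Verb,Prep}; 3:plutleex {Adj,Adv}; 4:fekraask {Adj}; 5:snauskish {Adv,Prep}.
If word 1 were Adv, no tagging could satisfy rule 1; so word 1 is Prep.
If word 3 were Adv, no tagging could satisfy rule 1; so word 3 is Adj.
If word 5 were Prep, no tagging could satisfy rule 2; so word 5 is Adv.
If word 2 were Prep, no tagging could satisfy rule 3; so word 2 is Verb.
The unique satisfying tagging is: Prep Verb Adj Adj Adv.
Rule-by-rule: rule 1 ✓; rule 2 ✓; rule 3 ✓; rule 4 ✓.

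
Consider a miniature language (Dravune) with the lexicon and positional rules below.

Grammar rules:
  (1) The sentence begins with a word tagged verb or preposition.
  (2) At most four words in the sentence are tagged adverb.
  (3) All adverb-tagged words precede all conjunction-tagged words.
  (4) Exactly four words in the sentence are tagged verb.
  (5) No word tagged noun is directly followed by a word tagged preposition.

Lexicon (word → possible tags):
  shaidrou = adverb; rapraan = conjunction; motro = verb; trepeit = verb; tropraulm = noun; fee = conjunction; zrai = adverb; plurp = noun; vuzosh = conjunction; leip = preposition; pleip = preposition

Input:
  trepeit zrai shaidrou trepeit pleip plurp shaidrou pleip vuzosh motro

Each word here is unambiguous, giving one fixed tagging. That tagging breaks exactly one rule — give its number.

4

Fixed tagging: verb adverb adverb verb preposition noun adverb preposition conjunction verb.
Checking each rule: R1 ok, R2 ok, R3 ok, R4 fails, R5 ok.
Only rule 4 fails.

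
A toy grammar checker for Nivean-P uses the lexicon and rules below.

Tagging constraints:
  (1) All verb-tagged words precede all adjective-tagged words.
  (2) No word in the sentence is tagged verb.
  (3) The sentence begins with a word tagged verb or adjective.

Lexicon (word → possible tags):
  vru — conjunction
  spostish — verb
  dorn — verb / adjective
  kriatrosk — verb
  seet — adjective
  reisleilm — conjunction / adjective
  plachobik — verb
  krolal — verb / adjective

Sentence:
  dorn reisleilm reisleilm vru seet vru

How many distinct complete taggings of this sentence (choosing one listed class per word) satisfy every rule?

Candidates per position — 1:dorn {verb,adjective}; 2:reisleilm {conjunction,adjective}; 3:reisleilm {conjunction,adjective}; 4:vru {conjunction}; 5:seet {adjective}; 6:vru {conjunction}.
There are 8 candidate sequences in total.
The sequences that satisfy every rule: adjective conjunction conjunction conjunction adjective conjunction; adjective conjunction adjective conjunction adjective conjunction; adjective adjective conjunction conjunction adjective conjunction; adjective adjective adjective conjunction adjective conjunction.
Count = 4.

4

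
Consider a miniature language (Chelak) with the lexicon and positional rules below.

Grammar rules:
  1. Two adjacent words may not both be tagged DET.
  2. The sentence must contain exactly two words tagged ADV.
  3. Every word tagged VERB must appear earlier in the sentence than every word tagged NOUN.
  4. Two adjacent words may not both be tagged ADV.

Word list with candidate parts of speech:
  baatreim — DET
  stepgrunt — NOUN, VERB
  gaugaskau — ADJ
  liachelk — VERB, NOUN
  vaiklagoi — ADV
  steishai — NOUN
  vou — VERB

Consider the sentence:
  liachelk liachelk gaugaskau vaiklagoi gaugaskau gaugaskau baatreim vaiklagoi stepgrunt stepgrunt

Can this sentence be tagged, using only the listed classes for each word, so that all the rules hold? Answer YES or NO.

Candidates per position — 1:liachelk {VERB,NOUN}; 2:liachelk {VERB,NOUN}; 3:gaugaskau {ADJ}; 4:vaiklagoi {ADV}; 5:gaugaskau {ADJ}; 6:gaugaskau {ADJ}; 7:baatreim {DET}; 8:vaiklagoi {ADV}; 9:stepgrunt {NOUN,VERB}; 10:stepgrunt {NOUN,VERB}.
One satisfying assignment: VERB VERB ADJ ADV ADJ ADJ DET ADV NOUN NOUN.
Rule-by-rule: rule 1 ✓; rule 2 ✓; rule 3 ✓; rule 4 ✓.

YES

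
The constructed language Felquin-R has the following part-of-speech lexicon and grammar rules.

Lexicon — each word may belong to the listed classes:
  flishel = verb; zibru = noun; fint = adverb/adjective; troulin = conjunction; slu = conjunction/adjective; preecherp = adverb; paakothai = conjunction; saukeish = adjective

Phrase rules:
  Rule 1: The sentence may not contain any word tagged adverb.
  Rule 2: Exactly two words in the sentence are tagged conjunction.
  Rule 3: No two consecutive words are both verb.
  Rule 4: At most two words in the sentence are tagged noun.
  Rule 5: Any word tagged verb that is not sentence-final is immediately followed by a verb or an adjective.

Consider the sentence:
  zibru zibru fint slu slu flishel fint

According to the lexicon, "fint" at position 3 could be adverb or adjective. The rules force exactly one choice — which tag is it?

adjective

Candidates per position — 1:zibru {noun}; 2:zibru {noun}; 3:fint {adverb,adjective}; 4:slu {conjunction,adjective}; 5:slu {conjunction,adjective}; 6:flishel {verb}; 7:fint {adverb,adjective}.
Position 3: adverb is ruled out by rule 1; that leaves adjective.
Position 4: adjective is ruled out by rule 2; that leaves conjunction.
Position 5: adjective is ruled out by rule 2; that leaves conjunction.
Position 7: adverb is ruled out by rule 1; that leaves adjective.
The unique satisfying tagging is: noun noun adjective conjunction conjunction verb adjective.
Verifying each rule — rule 1 ✓; rule 2 ✓; rule 3 ✓; rule 4 ✓; rule 5 ✓.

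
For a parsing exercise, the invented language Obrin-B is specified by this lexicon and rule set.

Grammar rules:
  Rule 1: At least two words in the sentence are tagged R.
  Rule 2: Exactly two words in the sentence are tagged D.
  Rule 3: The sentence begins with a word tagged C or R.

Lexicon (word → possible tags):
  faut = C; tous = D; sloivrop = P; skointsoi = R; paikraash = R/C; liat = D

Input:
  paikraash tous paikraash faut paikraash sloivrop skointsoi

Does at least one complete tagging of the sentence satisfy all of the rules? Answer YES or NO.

Candidates per position — 1:paikraash {R,C}; 2:tous {D}; 3:paikraash {R,C}; 4:faut {C}; 5:paikraash {R,C}; 6:sloivrop {P}; 7:skointsoi {R}.
Rule 2 cannot be satisfied by any choice of tags from the lexicon.
So there is no consistent tagging.

NO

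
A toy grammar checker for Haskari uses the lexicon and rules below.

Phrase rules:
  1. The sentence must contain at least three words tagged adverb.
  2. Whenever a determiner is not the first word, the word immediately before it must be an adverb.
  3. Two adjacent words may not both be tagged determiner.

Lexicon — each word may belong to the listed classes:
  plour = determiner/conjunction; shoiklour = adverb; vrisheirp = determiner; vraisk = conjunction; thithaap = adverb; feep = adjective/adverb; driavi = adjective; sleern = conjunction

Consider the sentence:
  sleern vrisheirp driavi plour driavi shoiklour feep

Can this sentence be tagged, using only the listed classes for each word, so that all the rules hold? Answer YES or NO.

NO

Candidates per position — 1:sleern {conjunction}; 2:vrisheirp {determiner}; 3:driavi {adjective}; 4:plour {determiner,conjunction}; 5:driavi {adjective}; 6:shoiklour {adverb}; 7:feep {adjective,adverb}.
Rule 1 cannot be satisfied by any choice of tags from the lexicon.
So there is no consistent tagging.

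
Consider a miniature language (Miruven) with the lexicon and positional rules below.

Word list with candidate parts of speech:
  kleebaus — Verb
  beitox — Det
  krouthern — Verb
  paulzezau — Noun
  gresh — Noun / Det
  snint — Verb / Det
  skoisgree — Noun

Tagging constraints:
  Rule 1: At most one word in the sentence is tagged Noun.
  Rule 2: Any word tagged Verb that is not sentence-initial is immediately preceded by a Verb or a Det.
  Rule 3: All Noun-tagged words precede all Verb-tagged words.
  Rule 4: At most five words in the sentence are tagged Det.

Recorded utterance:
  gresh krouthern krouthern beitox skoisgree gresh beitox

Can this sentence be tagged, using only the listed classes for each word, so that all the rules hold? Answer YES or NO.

NO

Candidates per position — 1:gresh {Noun,Det}; 2:krouthern {Verb}; 3:krouthern {Verb}; 4:beitox {Det}; 5:skoisgree {Noun}; 6:gresh {Noun,Det}; 7:beitox {Det}.
Rule 3 cannot be satisfied by any choice of tags from the lexicon.
So there is no consistent tagging.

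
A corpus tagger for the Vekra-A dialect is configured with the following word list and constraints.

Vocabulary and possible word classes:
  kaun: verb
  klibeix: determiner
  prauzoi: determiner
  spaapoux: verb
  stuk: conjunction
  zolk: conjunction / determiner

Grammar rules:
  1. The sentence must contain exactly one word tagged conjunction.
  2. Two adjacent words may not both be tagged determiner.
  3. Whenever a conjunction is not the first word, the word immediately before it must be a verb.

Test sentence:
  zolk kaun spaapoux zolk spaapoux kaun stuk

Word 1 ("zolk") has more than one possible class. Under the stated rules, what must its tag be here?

determiner

Candidates per position — 1:zolk {conjunction,determiner}; 2:kaun {verb}; 3:spaapoux {verb}; 4:zolk {conjunction,determiner}; 5:spaapoux {verb}; 6:kaun {verb}; 7:stuk {conjunction}.
Word 1 cannot be conjunction — rule 1 would then fail for every completion. It is determiner.
Word 4 cannot be conjunction — rule 1 would then fail for every completion. It is determiner.
The unique satisfying tagging is: determiner verb verb determiner verb verb conjunction.
Checking: rule 1 ok; rule 2 ok; rule 3 ok.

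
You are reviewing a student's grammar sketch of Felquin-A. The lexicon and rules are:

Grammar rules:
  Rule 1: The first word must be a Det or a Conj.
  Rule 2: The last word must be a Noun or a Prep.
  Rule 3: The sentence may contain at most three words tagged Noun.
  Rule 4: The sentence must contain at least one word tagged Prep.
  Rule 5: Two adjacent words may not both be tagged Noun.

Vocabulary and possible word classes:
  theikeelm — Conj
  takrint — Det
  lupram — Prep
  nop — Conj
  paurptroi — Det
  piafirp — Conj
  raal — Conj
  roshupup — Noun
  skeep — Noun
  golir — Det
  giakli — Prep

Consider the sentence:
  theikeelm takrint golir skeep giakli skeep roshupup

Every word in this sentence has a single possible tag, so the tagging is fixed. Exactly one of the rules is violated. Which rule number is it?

5

Fixed tagging: Conj Det Det Noun Prep Noun Noun.
Applying the rules: R1 ok, R2 ok, R3 ok, R4 ok, R5 fails.
Only rule 5 fails.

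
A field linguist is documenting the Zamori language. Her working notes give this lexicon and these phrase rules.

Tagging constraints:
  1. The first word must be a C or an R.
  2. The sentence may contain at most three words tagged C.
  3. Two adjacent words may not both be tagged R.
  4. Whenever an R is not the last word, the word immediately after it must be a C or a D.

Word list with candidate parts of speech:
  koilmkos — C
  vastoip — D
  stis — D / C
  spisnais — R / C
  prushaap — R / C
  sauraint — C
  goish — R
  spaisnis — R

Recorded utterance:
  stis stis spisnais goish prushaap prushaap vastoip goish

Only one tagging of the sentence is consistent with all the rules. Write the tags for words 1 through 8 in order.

Candidates per position — 1:stis {D,C}; 2:stis {D,C}; 3:spisnais {R,C}; 4:goish {R}; 5:prushaap {R,C}; 6:prushaap {R,C}; 7:vastoip {D}; 8:goish {R}.
Position 1: D is ruled out by rule 1; that leaves C.
Position 3: R is ruled out by rule 3; that leaves C.
Position 5: R is ruled out by rule 3; that leaves C.
Position 6: C is ruled out by rule 2; that leaves R.
Position 2: C is ruled out by rule 2; that leaves D.
The unique satisfying tagging is: C D C R C R D R.
Verifying each rule — rule 1 ✓; rule 2 ✓; rule 3 ✓; rule 4 ✓.

C D C R C R D R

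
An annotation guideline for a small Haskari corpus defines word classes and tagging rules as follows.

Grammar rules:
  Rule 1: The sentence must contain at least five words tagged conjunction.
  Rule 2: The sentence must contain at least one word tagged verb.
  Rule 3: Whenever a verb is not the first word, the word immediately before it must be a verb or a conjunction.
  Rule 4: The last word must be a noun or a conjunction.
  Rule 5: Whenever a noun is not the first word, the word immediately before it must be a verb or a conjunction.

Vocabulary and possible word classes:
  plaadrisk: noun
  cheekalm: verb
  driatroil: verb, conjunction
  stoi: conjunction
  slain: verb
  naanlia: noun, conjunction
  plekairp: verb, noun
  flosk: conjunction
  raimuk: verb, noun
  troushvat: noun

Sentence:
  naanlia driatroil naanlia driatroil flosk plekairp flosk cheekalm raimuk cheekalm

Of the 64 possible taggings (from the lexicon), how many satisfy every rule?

Candidates per position — 1:naanlia {noun,conjunction}; 2:driatroil {verb,conjunction}; 3:naanlia {noun,conjunction}; 4:driatroil {verb,conjunction}; 5:flosk {conjunction}; 6:plekairp {verb,noun}; 7:flosk {conjunction}; 8:cheekalm {verb}; 9:raimuk {verb,noun}; 10:cheekalm {verb}.
There are 64 candidate sequences in total.
Rule 4 cannot be satisfied by any choice of tags from the lexicon.
So there is no consistent tagging.
Count = 0.

0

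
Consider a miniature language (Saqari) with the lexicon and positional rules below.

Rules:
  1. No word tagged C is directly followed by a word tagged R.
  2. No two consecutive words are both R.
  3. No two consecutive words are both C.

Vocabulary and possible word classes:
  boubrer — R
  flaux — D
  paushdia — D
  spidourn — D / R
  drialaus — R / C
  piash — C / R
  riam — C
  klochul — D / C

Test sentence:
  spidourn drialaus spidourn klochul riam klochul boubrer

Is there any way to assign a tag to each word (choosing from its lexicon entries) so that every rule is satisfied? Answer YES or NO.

YES

Candidates per position — 1:spidourn {D,R}; 2:drialaus {R,C}; 3:spidourn {D,R}; 4:klochul {D,C}; 5:riam {C}; 6:klochul {D,C}; 7:boubrer {R}.
One satisfying assignment: D R D D C D R.
Checking: rule 1 satisfied; rule 2 satisfied; rule 3 satisfied.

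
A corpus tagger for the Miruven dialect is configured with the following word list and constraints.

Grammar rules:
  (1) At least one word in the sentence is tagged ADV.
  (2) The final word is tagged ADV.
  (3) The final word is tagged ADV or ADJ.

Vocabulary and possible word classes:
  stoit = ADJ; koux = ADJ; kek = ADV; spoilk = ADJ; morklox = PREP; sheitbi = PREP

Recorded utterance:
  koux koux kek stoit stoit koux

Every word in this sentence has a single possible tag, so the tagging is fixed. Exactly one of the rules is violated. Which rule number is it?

Fixed tagging: ADJ ADJ ADV ADJ ADJ ADJ.
Rule check: R1 pass, R2 fail, R3 pass.
Only rule 2 fails.

2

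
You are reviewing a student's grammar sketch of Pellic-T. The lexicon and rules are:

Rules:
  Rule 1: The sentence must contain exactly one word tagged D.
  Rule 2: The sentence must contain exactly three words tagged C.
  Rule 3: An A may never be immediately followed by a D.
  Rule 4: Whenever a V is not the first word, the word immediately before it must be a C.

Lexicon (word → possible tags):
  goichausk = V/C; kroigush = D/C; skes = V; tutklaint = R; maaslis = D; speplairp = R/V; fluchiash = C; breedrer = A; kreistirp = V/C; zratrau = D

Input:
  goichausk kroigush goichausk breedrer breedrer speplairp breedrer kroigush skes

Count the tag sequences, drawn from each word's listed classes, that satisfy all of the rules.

Candidates per position — 1:goichausk {V,C}; 2:kroigush {D,C}; 3:goichausk {V,C}; 4:breedrer {A}; 5:breedrer {A}; 6:speplairp {R,V}; 7:breedrer {A}; 8:kroigush {D,C}; 9:skes {V}.
There are 32 candidate sequences in total.
The sequences that satisfy every rule: C D C A A R A C V.
Count = 1.

1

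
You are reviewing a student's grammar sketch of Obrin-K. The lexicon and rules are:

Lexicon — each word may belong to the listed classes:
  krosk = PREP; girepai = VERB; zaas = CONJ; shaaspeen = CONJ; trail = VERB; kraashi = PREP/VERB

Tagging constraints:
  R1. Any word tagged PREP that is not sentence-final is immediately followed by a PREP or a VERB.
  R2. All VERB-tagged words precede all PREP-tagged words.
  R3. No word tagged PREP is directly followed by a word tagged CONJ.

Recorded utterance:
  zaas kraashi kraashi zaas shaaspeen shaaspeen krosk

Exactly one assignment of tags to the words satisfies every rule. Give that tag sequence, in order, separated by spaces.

CONJ VERB VERB CONJ CONJ CONJ PREP

Candidates per position — 1:zaas {CONJ}; 2:kraashi {PREP,VERB}; 3:kraashi {PREP,VERB}; 4:zaas {CONJ}; 5:shaaspeen {CONJ}; 6:shaaspeen {CONJ}; 7:krosk {PREP}.
Position 3: PREP is ruled out by rule 1; that leaves VERB.
Position 2: PREP is ruled out by rule 2; that leaves VERB.
That leaves exactly one tagging: CONJ VERB VERB CONJ CONJ CONJ PREP.
Checking: rule 1 holds; rule 2 holds; rule 3 holds.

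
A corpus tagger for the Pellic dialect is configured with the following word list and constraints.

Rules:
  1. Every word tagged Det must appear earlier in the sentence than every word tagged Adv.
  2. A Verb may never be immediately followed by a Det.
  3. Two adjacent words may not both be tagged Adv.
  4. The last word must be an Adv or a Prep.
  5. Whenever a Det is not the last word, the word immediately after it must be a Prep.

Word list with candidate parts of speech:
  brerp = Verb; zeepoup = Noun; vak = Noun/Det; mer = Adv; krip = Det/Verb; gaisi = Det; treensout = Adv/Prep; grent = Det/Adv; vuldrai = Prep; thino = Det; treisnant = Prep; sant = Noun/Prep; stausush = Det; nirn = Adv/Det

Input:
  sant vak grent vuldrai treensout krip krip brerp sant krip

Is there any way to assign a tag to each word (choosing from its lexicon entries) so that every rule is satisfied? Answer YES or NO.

Candidates per position — 1:sant {Noun,Prep}; 2:vak {Noun,Det}; 3:grent {Det,Adv}; 4:vuldrai {Prep}; 5:treensout {Adv,Prep}; 6:krip {Det,Verb}; 7:krip {Det,Verb}; 8:brerp {Verb}; 9:sant {Noun,Prep}; 10:krip {Det,Verb}.
Rule 4 cannot be satisfied by any choice of tags from the lexicon.
So there is no consistent tagging.

NO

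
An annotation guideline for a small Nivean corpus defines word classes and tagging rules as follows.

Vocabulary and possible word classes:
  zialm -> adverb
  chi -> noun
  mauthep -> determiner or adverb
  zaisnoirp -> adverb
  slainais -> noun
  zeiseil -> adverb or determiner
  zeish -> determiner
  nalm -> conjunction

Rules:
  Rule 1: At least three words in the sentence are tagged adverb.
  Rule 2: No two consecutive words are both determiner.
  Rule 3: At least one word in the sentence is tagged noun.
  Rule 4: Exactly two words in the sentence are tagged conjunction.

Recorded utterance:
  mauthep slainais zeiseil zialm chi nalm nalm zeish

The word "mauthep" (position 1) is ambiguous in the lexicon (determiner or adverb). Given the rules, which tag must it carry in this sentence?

adverb

Candidates per position — 1:mauthep {determiner,adverb}; 2:slainais {noun}; 3:zeiseil {adverb,determiner}; 4:zialm {adverb}; 5:chi {noun}; 6:nalm {conjunction}; 7:nalm {conjunction}; 8:zeish {determiner}.
If word 1 were determiner, no tagging could satisfy rule 1; so word 1 is adverb.
If word 3 were determiner, no tagging could satisfy rule 1; so word 3 is adverb.
So the tagging must be: adverb noun adverb adverb noun conjunction conjunction determiner.
Check: rule 1 ok; rule 2 ok; rule 3 ok; rule 4 ok.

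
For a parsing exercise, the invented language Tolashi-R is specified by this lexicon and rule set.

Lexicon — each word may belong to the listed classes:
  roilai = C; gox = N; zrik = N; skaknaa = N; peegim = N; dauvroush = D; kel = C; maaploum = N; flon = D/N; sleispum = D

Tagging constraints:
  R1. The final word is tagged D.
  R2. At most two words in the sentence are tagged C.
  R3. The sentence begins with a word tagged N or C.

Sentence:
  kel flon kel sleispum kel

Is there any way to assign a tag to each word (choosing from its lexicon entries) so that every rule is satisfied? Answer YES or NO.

NO

Candidates per position — 1:kel {C}; 2:flon {D,N}; 3:kel {C}; 4:sleispum {D}; 5:kel {C}.
Rule 1 cannot be satisfied by any choice of tags from the lexicon.
So there is no consistent tagging.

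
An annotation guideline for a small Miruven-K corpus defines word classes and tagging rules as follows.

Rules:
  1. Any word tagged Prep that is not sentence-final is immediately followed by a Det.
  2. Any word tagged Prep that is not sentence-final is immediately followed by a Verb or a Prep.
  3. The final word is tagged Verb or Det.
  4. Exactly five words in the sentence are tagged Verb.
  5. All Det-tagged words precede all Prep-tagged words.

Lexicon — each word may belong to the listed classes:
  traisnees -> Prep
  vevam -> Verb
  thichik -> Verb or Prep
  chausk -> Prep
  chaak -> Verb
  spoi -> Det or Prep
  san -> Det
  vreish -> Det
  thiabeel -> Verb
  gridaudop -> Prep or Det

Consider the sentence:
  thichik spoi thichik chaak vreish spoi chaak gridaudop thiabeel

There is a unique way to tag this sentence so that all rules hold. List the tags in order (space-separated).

Candidates per position — 1:thichik {Verb,Prep}; 2:spoi {Det,Prep}; 3:thichik {Verb,Prep}; 4:chaak {Verb}; 5:vreish {Det}; 6:spoi {Det,Prep}; 7:chaak {Verb}; 8:gridaudop {Prep,Det}; 9:thiabeel {Verb}.
At position 1, choosing Prep makes rule 4 impossible to satisfy; hence Verb.
At position 2, choosing Prep makes rule 1 impossible to satisfy; hence Det.
At position 3, choosing Prep makes rule 1 impossible to satisfy; hence Verb.
At position 6, choosing Prep makes rule 1 impossible to satisfy; hence Det.
At position 8, choosing Prep makes rule 1 impossible to satisfy; hence Det.
So the tagging must be: Verb Det Verb Verb Det Det Verb Det Verb.
Check: rule 1 ✓; rule 2 ✓; rule 3 ✓; rule 4 ✓; rule 5 ✓.

Verb Det Verb Verb Det Det Verb Det Verb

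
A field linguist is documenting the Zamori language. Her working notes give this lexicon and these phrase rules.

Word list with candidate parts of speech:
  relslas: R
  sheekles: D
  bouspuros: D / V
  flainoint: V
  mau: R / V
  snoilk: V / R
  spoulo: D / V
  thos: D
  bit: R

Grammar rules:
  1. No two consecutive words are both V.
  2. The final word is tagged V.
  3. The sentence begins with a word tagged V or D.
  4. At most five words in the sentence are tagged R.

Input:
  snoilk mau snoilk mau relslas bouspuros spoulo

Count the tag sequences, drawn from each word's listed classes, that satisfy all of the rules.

Candidates per position — 1:snoilk {V,R}; 2:mau {R,V}; 3:snoilk {V,R}; 4:mau {R,V}; 5:relslas {R}; 6:bouspuros {D,V}; 7:spoulo {D,V}.
There are 64 candidate sequences in total.
The sequences that satisfy every rule: V R V R R D V; V R R R R D V; V R R V R D V.
Count = 3.

3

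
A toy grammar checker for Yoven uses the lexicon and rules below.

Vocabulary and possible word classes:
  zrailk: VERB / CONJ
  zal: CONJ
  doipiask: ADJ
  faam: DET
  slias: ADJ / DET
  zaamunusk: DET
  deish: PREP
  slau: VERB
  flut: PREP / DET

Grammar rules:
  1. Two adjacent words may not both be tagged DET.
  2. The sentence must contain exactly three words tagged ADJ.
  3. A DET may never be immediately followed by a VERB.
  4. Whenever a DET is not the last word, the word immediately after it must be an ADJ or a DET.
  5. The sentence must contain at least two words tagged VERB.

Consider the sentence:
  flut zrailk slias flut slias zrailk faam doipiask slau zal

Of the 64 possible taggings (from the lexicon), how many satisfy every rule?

Candidates per position — 1:flut {PREP,DET}; 2:zrailk {VERB,CONJ}; 3:slias {ADJ,DET}; 4:flut {PREP,DET}; 5:slias {ADJ,DET}; 6:zrailk {VERB,CONJ}; 7:faam {DET}; 8:doipiask {ADJ}; 9:slau {VERB}; 10:zal {CONJ}.
There are 64 candidate sequences in total.
Checking each against the rules leaves 6 sequences.
Count = 6.

6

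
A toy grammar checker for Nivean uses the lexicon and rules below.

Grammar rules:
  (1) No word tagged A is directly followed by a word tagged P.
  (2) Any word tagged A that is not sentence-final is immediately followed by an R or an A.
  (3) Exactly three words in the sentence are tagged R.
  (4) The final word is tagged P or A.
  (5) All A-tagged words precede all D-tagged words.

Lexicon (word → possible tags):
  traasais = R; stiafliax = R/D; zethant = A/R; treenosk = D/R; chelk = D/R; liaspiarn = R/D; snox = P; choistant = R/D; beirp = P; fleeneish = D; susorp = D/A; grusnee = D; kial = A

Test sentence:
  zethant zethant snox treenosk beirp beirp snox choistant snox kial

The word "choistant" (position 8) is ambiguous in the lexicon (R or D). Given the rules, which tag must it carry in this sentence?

Candidates per position — 1:zethant {A,R}; 2:zethant {A,R}; 3:snox {P}; 4:treenosk {D,R}; 5:beirp {P}; 6:beirp {P}; 7:snox {P}; 8:choistant {R,D}; 9:snox {P}; 10:kial {A}.
Position 2: A is ruled out by rule 1; that leaves R.
Position 4: D is ruled out by rule 5; that leaves R.
Position 8: D is ruled out by rule 5; that leaves R.
Position 1: R is ruled out by rule 3; that leaves A.
The only consistent sequence is: A R P R P P P R P A.
Rule-by-rule: rule 1 holds; rule 2 holds; rule 3 holds; rule 4 holds; rule 5 holds.

R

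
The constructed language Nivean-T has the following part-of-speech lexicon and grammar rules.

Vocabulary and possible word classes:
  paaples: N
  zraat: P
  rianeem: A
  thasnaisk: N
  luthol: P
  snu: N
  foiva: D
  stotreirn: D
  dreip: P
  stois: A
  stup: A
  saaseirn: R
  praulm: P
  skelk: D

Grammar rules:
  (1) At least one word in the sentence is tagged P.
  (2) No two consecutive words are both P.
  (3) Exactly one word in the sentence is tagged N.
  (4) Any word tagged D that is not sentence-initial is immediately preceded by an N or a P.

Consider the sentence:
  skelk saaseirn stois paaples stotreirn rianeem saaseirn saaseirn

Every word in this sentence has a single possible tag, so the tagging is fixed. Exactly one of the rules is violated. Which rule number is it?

1

Fixed tagging: D R A N D A R R.
Applying the rules: R1 ✗, R2 ✓, R3 ✓, R4 ✓.
Only rule 1 fails.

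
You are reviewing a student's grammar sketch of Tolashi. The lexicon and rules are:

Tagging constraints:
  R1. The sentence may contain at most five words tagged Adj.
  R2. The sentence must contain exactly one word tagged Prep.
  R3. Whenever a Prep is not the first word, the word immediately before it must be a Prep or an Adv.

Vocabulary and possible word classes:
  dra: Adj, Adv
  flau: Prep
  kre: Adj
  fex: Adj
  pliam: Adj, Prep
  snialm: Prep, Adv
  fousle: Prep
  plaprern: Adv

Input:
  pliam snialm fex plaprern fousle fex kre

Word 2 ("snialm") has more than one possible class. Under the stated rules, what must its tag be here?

Adv

Candidates per position — 1:pliam {Adj,Prep}; 2:snialm {Prep,Adv}; 3:fex {Adj}; 4:plaprern {Adv}; 5:fousle {Prep}; 6:fex {Adj}; 7:kre {Adj}.
Position 1: Prep is ruled out by rule 2; that leaves Adj.
Position 2: Prep is ruled out by rule 2; that leaves Adv.
The unique satisfying tagging is: Adj Adv Adj Adv Prep Adj Adj.
Check: rule 1 ok; rule 2 ok; rule 3 ok.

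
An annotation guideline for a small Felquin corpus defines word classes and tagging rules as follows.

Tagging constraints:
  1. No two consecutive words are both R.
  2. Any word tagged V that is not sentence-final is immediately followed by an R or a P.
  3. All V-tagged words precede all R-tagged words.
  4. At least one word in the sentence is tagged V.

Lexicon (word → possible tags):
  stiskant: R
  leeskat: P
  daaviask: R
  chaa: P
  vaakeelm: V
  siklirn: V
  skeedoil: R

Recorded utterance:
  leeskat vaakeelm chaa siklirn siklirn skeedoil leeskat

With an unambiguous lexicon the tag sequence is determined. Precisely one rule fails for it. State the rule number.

Fixed tagging: P V P V V R P.
Checking each rule: R1 ✓, R2 ✗, R3 ✓, R4 ✓.
Only rule 2 fails.

2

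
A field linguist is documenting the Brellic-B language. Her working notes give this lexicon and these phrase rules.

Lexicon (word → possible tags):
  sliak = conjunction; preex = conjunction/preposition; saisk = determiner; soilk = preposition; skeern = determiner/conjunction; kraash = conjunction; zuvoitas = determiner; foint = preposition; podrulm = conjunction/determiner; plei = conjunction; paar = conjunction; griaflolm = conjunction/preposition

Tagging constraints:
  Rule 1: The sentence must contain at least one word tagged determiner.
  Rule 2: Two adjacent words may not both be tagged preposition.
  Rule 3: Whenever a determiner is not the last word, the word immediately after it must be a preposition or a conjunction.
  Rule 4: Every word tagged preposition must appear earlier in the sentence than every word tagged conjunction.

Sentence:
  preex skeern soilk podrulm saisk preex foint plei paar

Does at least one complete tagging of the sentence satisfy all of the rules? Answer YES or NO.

Candidates per position — 1:preex {conjunction,preposition}; 2:skeern {determiner,conjunction}; 3:soilk {preposition}; 4:podrulm {conjunction,determiner}; 5:saisk {determiner}; 6:preex {conjunction,preposition}; 7:foint {preposition}; 8:plei {conjunction}; 9:paar {conjunction}.
Every candidate sequence violates at least one rule; no consistent tagging exists.

NO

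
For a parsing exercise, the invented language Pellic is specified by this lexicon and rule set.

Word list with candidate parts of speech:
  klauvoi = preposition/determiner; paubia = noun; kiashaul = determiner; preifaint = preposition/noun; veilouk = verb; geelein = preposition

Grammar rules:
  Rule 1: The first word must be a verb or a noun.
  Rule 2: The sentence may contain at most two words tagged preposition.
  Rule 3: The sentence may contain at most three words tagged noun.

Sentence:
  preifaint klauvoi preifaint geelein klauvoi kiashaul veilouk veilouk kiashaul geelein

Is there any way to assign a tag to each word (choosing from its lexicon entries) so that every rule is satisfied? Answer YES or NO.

YES

Candidates per position — 1:preifaint {preposition,noun}; 2:klauvoi {preposition,determiner}; 3:preifaint {preposition,noun}; 4:geelein {preposition}; 5:klauvoi {preposition,determiner}; 6:kiashaul {determiner}; 7:veilouk {verb}; 8:veilouk {verb}; 9:kiashaul {determiner}; 10:geelein {preposition}.
One satisfying assignment: noun determiner noun preposition determiner determiner verb verb determiner preposition.
Check: rule 1 holds; rule 2 holds; rule 3 holds.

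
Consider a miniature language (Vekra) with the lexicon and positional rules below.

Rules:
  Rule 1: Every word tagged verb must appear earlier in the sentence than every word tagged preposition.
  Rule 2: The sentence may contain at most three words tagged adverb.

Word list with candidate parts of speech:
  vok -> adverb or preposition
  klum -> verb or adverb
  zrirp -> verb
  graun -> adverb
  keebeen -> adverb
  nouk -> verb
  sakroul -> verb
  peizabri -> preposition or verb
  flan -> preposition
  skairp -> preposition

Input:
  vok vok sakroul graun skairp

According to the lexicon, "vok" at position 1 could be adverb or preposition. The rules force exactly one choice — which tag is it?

Candidates per position — 1:vok {adverb,preposition}; 2:vok {adverb,preposition}; 3:sakroul {verb}; 4:graun {adverb}; 5:skairp {preposition}.
Position 1: tagging it preposition would leave rule 1 unsatisfiable, so it must be adverb.
Position 2: tagging it preposition would leave rule 1 unsatisfiable, so it must be adverb.
That leaves exactly one tagging: adverb adverb verb adverb preposition.
Checking: rule 1 satisfied; rule 2 satisfied.

adverb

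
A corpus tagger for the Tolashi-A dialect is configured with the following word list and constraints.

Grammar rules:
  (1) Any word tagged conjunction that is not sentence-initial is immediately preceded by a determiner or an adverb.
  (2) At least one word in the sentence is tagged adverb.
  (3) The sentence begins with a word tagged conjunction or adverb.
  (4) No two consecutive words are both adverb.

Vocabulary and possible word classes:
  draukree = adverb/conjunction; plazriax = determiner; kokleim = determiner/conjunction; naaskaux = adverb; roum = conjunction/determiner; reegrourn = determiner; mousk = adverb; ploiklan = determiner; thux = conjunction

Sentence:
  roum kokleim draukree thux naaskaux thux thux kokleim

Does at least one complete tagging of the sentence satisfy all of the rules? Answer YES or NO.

NO

Candidates per position — 1:roum {conjunction,determiner}; 2:kokleim {determiner,conjunction}; 3:draukree {adverb,conjunction}; 4:thux {conjunction}; 5:naaskaux {adverb}; 6:thux {conjunction}; 7:thux {conjunction}; 8:kokleim {determiner,conjunction}.
Rule 1 cannot be satisfied by any choice of tags from the lexicon.
So there is no consistent tagging.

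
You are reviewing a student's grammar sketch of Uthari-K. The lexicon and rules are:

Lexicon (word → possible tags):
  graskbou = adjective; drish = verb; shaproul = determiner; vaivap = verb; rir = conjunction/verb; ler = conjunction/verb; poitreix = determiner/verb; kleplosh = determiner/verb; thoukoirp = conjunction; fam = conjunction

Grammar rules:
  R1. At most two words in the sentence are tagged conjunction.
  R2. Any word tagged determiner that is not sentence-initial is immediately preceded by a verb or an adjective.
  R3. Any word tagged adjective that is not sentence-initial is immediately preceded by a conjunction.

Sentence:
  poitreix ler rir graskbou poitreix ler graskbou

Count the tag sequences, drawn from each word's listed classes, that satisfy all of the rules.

4

Candidates per position — 1:poitreix {determiner,verb}; 2:ler {conjunction,verb}; 3:rir {conjunction,verb}; 4:graskbou {adjective}; 5:poitreix {determiner,verb}; 6:ler {conjunction,verb}; 7:graskbou {adjective}.
There are 32 candidate sequences in total.
The sequences that satisfy every rule: determiner verb conjunction adjective determiner conjunction adjective; determiner verb conjunction adjective verb conjunction adjective; verb verb conjunction adjective determiner conjunction adjective; verb verb conjunction adjective verb conjunction adjective.
Count = 4.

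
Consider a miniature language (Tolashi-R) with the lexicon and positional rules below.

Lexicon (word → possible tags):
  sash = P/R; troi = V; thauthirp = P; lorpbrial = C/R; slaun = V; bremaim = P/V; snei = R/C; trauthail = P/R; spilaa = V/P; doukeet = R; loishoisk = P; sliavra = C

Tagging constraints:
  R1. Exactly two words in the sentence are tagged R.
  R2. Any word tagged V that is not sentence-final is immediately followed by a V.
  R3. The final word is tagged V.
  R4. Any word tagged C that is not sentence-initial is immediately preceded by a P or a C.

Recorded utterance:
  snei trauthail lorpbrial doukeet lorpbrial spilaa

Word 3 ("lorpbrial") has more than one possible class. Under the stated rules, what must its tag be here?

Candidates per position — 1:snei {R,C}; 2:trauthail {P,R}; 3:lorpbrial {C,R}; 4:doukeet {R}; 5:lorpbrial {C,R}; 6:spilaa {V,P}.
If word 5 were C, no tagging could satisfy rule 4; so word 5 is R.
If word 6 were P, no tagging could satisfy rule 3; so word 6 is V.
If word 1 were R, no tagging could satisfy rule 1; so word 1 is C.
If word 2 were R, no tagging could satisfy rule 1; so word 2 is P.
If word 3 were R, no tagging could satisfy rule 1; so word 3 is C.
That leaves exactly one tagging: C P C R R V.
Rule-by-rule: rule 1 ok; rule 2 ok; rule 3 ok; rule 4 ok.

C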